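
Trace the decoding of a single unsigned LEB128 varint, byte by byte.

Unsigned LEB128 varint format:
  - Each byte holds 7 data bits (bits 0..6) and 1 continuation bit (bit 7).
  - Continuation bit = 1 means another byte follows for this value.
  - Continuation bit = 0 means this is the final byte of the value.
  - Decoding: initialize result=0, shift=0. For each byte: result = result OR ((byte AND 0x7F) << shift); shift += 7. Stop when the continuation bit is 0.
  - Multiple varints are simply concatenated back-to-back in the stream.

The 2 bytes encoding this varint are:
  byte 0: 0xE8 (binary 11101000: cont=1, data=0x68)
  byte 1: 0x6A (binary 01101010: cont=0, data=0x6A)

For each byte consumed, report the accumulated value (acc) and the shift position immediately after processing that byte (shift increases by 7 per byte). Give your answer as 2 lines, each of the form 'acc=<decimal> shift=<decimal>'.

byte 0=0xE8: payload=0x68=104, contrib = 104<<0 = 104; acc -> 104, shift -> 7
byte 1=0x6A: payload=0x6A=106, contrib = 106<<7 = 13568; acc -> 13672, shift -> 14

Answer: acc=104 shift=7
acc=13672 shift=14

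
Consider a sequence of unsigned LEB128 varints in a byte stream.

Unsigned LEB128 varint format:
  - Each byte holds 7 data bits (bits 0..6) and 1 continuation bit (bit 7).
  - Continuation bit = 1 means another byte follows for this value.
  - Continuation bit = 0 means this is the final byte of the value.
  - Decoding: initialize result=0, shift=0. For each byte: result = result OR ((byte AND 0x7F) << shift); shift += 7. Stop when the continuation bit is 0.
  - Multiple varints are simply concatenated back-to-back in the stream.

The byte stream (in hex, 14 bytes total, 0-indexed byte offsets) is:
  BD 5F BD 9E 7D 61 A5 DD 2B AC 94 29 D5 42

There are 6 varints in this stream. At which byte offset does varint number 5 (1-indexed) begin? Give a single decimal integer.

  byte[0]=0xBD cont=1 payload=0x3D=61: acc |= 61<<0 -> acc=61 shift=7
  byte[1]=0x5F cont=0 payload=0x5F=95: acc |= 95<<7 -> acc=12221 shift=14 [end]
Varint 1: bytes[0:2] = BD 5F -> value 12221 (2 byte(s))
  byte[2]=0xBD cont=1 payload=0x3D=61: acc |= 61<<0 -> acc=61 shift=7
  byte[3]=0x9E cont=1 payload=0x1E=30: acc |= 30<<7 -> acc=3901 shift=14
  byte[4]=0x7D cont=0 payload=0x7D=125: acc |= 125<<14 -> acc=2051901 shift=21 [end]
Varint 2: bytes[2:5] = BD 9E 7D -> value 2051901 (3 byte(s))
  byte[5]=0x61 cont=0 payload=0x61=97: acc |= 97<<0 -> acc=97 shift=7 [end]
Varint 3: bytes[5:6] = 61 -> value 97 (1 byte(s))
  byte[6]=0xA5 cont=1 payload=0x25=37: acc |= 37<<0 -> acc=37 shift=7
  byte[7]=0xDD cont=1 payload=0x5D=93: acc |= 93<<7 -> acc=11941 shift=14
  byte[8]=0x2B cont=0 payload=0x2B=43: acc |= 43<<14 -> acc=716453 shift=21 [end]
Varint 4: bytes[6:9] = A5 DD 2B -> value 716453 (3 byte(s))
  byte[9]=0xAC cont=1 payload=0x2C=44: acc |= 44<<0 -> acc=44 shift=7
  byte[10]=0x94 cont=1 payload=0x14=20: acc |= 20<<7 -> acc=2604 shift=14
  byte[11]=0x29 cont=0 payload=0x29=41: acc |= 41<<14 -> acc=674348 shift=21 [end]
Varint 5: bytes[9:12] = AC 94 29 -> value 674348 (3 byte(s))
  byte[12]=0xD5 cont=1 payload=0x55=85: acc |= 85<<0 -> acc=85 shift=7
  byte[13]=0x42 cont=0 payload=0x42=66: acc |= 66<<7 -> acc=8533 shift=14 [end]
Varint 6: bytes[12:14] = D5 42 -> value 8533 (2 byte(s))

Answer: 9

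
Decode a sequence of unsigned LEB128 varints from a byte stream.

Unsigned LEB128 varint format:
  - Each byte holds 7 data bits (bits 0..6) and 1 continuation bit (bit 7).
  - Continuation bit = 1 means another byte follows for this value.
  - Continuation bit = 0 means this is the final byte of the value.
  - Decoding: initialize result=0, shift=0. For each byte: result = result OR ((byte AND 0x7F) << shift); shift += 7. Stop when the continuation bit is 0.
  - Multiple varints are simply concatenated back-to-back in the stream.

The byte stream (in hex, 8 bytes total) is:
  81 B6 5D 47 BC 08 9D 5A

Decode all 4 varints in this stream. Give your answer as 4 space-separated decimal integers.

Answer: 1530625 71 1084 11549

Derivation:
  byte[0]=0x81 cont=1 payload=0x01=1: acc |= 1<<0 -> acc=1 shift=7
  byte[1]=0xB6 cont=1 payload=0x36=54: acc |= 54<<7 -> acc=6913 shift=14
  byte[2]=0x5D cont=0 payload=0x5D=93: acc |= 93<<14 -> acc=1530625 shift=21 [end]
Varint 1: bytes[0:3] = 81 B6 5D -> value 1530625 (3 byte(s))
  byte[3]=0x47 cont=0 payload=0x47=71: acc |= 71<<0 -> acc=71 shift=7 [end]
Varint 2: bytes[3:4] = 47 -> value 71 (1 byte(s))
  byte[4]=0xBC cont=1 payload=0x3C=60: acc |= 60<<0 -> acc=60 shift=7
  byte[5]=0x08 cont=0 payload=0x08=8: acc |= 8<<7 -> acc=1084 shift=14 [end]
Varint 3: bytes[4:6] = BC 08 -> value 1084 (2 byte(s))
  byte[6]=0x9D cont=1 payload=0x1D=29: acc |= 29<<0 -> acc=29 shift=7
  byte[7]=0x5A cont=0 payload=0x5A=90: acc |= 90<<7 -> acc=11549 shift=14 [end]
Varint 4: bytes[6:8] = 9D 5A -> value 11549 (2 byte(s))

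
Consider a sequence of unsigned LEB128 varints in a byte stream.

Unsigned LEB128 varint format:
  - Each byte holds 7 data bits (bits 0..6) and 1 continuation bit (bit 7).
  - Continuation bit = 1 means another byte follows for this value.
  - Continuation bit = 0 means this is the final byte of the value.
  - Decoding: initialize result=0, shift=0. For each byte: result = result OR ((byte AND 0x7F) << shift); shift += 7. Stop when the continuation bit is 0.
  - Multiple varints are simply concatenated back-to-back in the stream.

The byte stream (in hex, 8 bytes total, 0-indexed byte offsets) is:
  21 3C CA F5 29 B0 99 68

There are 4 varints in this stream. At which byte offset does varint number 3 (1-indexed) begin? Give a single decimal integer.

Answer: 2

Derivation:
  byte[0]=0x21 cont=0 payload=0x21=33: acc |= 33<<0 -> acc=33 shift=7 [end]
Varint 1: bytes[0:1] = 21 -> value 33 (1 byte(s))
  byte[1]=0x3C cont=0 payload=0x3C=60: acc |= 60<<0 -> acc=60 shift=7 [end]
Varint 2: bytes[1:2] = 3C -> value 60 (1 byte(s))
  byte[2]=0xCA cont=1 payload=0x4A=74: acc |= 74<<0 -> acc=74 shift=7
  byte[3]=0xF5 cont=1 payload=0x75=117: acc |= 117<<7 -> acc=15050 shift=14
  byte[4]=0x29 cont=0 payload=0x29=41: acc |= 41<<14 -> acc=686794 shift=21 [end]
Varint 3: bytes[2:5] = CA F5 29 -> value 686794 (3 byte(s))
  byte[5]=0xB0 cont=1 payload=0x30=48: acc |= 48<<0 -> acc=48 shift=7
  byte[6]=0x99 cont=1 payload=0x19=25: acc |= 25<<7 -> acc=3248 shift=14
  byte[7]=0x68 cont=0 payload=0x68=104: acc |= 104<<14 -> acc=1707184 shift=21 [end]
Varint 4: bytes[5:8] = B0 99 68 -> value 1707184 (3 byte(s))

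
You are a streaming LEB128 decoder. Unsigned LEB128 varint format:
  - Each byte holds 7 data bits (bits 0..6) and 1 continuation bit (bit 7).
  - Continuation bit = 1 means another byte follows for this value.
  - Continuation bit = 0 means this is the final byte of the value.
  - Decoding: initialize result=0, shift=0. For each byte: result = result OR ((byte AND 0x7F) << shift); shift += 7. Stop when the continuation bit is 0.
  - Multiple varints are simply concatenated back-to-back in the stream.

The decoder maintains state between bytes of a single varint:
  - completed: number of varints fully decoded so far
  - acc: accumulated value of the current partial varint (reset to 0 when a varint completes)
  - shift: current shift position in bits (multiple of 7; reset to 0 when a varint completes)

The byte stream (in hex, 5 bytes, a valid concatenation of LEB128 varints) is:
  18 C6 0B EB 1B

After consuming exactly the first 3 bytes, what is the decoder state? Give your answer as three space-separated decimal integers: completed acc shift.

Answer: 2 0 0

Derivation:
byte[0]=0x18 cont=0 payload=0x18: varint #1 complete (value=24); reset -> completed=1 acc=0 shift=0
byte[1]=0xC6 cont=1 payload=0x46: acc |= 70<<0 -> completed=1 acc=70 shift=7
byte[2]=0x0B cont=0 payload=0x0B: varint #2 complete (value=1478); reset -> completed=2 acc=0 shift=0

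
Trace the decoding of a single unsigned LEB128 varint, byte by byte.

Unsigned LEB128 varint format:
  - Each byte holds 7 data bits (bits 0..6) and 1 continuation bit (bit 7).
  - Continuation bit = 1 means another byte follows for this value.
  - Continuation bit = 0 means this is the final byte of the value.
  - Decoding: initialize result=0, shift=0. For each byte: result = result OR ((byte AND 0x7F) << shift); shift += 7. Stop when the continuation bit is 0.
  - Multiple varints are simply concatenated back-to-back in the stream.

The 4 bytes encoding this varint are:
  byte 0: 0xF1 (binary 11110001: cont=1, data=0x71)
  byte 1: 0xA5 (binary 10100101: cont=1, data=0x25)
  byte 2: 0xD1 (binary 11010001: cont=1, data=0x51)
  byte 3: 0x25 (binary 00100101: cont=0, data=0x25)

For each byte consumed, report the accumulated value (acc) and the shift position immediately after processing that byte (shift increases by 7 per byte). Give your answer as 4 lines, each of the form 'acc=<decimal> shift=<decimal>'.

Answer: acc=113 shift=7
acc=4849 shift=14
acc=1331953 shift=21
acc=78926577 shift=28

Derivation:
byte 0=0xF1: payload=0x71=113, contrib = 113<<0 = 113; acc -> 113, shift -> 7
byte 1=0xA5: payload=0x25=37, contrib = 37<<7 = 4736; acc -> 4849, shift -> 14
byte 2=0xD1: payload=0x51=81, contrib = 81<<14 = 1327104; acc -> 1331953, shift -> 21
byte 3=0x25: payload=0x25=37, contrib = 37<<21 = 77594624; acc -> 78926577, shift -> 28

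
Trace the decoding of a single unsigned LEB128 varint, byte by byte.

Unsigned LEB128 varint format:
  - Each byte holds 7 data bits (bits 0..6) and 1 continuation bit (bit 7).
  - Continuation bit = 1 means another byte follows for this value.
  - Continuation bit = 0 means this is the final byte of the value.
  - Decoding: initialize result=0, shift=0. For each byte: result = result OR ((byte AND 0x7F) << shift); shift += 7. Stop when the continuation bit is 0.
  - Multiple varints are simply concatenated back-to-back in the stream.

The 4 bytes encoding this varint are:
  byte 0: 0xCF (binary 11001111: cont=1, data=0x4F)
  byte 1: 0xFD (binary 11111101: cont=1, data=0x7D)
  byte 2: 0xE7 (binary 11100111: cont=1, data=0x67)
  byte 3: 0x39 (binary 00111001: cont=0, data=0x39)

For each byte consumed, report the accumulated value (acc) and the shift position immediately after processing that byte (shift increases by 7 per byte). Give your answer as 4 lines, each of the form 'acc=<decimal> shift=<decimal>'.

byte 0=0xCF: payload=0x4F=79, contrib = 79<<0 = 79; acc -> 79, shift -> 7
byte 1=0xFD: payload=0x7D=125, contrib = 125<<7 = 16000; acc -> 16079, shift -> 14
byte 2=0xE7: payload=0x67=103, contrib = 103<<14 = 1687552; acc -> 1703631, shift -> 21
byte 3=0x39: payload=0x39=57, contrib = 57<<21 = 119537664; acc -> 121241295, shift -> 28

Answer: acc=79 shift=7
acc=16079 shift=14
acc=1703631 shift=21
acc=121241295 shift=28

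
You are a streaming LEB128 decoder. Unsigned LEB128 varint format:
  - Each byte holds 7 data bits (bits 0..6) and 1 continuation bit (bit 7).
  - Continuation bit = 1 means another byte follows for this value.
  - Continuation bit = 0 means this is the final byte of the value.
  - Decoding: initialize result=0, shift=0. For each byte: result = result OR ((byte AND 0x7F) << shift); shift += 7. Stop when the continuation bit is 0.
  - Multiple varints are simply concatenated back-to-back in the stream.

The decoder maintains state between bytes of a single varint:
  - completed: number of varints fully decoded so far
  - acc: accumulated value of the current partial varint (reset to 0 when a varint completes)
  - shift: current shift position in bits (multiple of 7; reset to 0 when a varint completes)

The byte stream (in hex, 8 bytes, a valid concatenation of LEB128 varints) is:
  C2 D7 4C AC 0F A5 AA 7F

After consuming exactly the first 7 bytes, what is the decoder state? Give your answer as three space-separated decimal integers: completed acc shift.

byte[0]=0xC2 cont=1 payload=0x42: acc |= 66<<0 -> completed=0 acc=66 shift=7
byte[1]=0xD7 cont=1 payload=0x57: acc |= 87<<7 -> completed=0 acc=11202 shift=14
byte[2]=0x4C cont=0 payload=0x4C: varint #1 complete (value=1256386); reset -> completed=1 acc=0 shift=0
byte[3]=0xAC cont=1 payload=0x2C: acc |= 44<<0 -> completed=1 acc=44 shift=7
byte[4]=0x0F cont=0 payload=0x0F: varint #2 complete (value=1964); reset -> completed=2 acc=0 shift=0
byte[5]=0xA5 cont=1 payload=0x25: acc |= 37<<0 -> completed=2 acc=37 shift=7
byte[6]=0xAA cont=1 payload=0x2A: acc |= 42<<7 -> completed=2 acc=5413 shift=14

Answer: 2 5413 14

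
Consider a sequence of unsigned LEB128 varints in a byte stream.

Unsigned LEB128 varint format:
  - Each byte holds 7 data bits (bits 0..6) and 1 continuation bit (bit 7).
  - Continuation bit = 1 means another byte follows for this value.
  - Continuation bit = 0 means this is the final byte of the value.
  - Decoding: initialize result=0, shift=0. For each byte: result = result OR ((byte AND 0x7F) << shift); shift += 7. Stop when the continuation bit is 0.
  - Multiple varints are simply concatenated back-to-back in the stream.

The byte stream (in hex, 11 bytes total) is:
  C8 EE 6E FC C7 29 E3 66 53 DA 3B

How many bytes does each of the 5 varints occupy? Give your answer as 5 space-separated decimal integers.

  byte[0]=0xC8 cont=1 payload=0x48=72: acc |= 72<<0 -> acc=72 shift=7
  byte[1]=0xEE cont=1 payload=0x6E=110: acc |= 110<<7 -> acc=14152 shift=14
  byte[2]=0x6E cont=0 payload=0x6E=110: acc |= 110<<14 -> acc=1816392 shift=21 [end]
Varint 1: bytes[0:3] = C8 EE 6E -> value 1816392 (3 byte(s))
  byte[3]=0xFC cont=1 payload=0x7C=124: acc |= 124<<0 -> acc=124 shift=7
  byte[4]=0xC7 cont=1 payload=0x47=71: acc |= 71<<7 -> acc=9212 shift=14
  byte[5]=0x29 cont=0 payload=0x29=41: acc |= 41<<14 -> acc=680956 shift=21 [end]
Varint 2: bytes[3:6] = FC C7 29 -> value 680956 (3 byte(s))
  byte[6]=0xE3 cont=1 payload=0x63=99: acc |= 99<<0 -> acc=99 shift=7
  byte[7]=0x66 cont=0 payload=0x66=102: acc |= 102<<7 -> acc=13155 shift=14 [end]
Varint 3: bytes[6:8] = E3 66 -> value 13155 (2 byte(s))
  byte[8]=0x53 cont=0 payload=0x53=83: acc |= 83<<0 -> acc=83 shift=7 [end]
Varint 4: bytes[8:9] = 53 -> value 83 (1 byte(s))
  byte[9]=0xDA cont=1 payload=0x5A=90: acc |= 90<<0 -> acc=90 shift=7
  byte[10]=0x3B cont=0 payload=0x3B=59: acc |= 59<<7 -> acc=7642 shift=14 [end]
Varint 5: bytes[9:11] = DA 3B -> value 7642 (2 byte(s))

Answer: 3 3 2 1 2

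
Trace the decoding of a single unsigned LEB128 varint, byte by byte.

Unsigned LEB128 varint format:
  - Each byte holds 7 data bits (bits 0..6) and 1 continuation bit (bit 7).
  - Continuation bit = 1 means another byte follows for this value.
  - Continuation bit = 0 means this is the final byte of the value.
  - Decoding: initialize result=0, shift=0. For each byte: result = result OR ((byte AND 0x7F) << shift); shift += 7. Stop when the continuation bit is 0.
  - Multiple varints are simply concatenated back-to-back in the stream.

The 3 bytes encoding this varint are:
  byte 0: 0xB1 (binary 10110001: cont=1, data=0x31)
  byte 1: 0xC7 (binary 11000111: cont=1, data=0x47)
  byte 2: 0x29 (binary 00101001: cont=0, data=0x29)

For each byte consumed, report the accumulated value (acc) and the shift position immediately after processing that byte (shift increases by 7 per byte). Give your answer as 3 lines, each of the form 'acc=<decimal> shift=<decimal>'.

Answer: acc=49 shift=7
acc=9137 shift=14
acc=680881 shift=21

Derivation:
byte 0=0xB1: payload=0x31=49, contrib = 49<<0 = 49; acc -> 49, shift -> 7
byte 1=0xC7: payload=0x47=71, contrib = 71<<7 = 9088; acc -> 9137, shift -> 14
byte 2=0x29: payload=0x29=41, contrib = 41<<14 = 671744; acc -> 680881, shift -> 21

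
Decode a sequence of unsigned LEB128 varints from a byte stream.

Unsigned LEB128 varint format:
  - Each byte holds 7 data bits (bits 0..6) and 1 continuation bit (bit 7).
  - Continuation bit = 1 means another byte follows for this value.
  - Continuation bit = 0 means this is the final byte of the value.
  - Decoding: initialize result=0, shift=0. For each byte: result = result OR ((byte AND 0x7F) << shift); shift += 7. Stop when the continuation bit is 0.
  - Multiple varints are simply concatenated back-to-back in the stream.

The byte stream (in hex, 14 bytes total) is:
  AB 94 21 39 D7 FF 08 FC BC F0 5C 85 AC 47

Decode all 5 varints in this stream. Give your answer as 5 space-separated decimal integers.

  byte[0]=0xAB cont=1 payload=0x2B=43: acc |= 43<<0 -> acc=43 shift=7
  byte[1]=0x94 cont=1 payload=0x14=20: acc |= 20<<7 -> acc=2603 shift=14
  byte[2]=0x21 cont=0 payload=0x21=33: acc |= 33<<14 -> acc=543275 shift=21 [end]
Varint 1: bytes[0:3] = AB 94 21 -> value 543275 (3 byte(s))
  byte[3]=0x39 cont=0 payload=0x39=57: acc |= 57<<0 -> acc=57 shift=7 [end]
Varint 2: bytes[3:4] = 39 -> value 57 (1 byte(s))
  byte[4]=0xD7 cont=1 payload=0x57=87: acc |= 87<<0 -> acc=87 shift=7
  byte[5]=0xFF cont=1 payload=0x7F=127: acc |= 127<<7 -> acc=16343 shift=14
  byte[6]=0x08 cont=0 payload=0x08=8: acc |= 8<<14 -> acc=147415 shift=21 [end]
Varint 3: bytes[4:7] = D7 FF 08 -> value 147415 (3 byte(s))
  byte[7]=0xFC cont=1 payload=0x7C=124: acc |= 124<<0 -> acc=124 shift=7
  byte[8]=0xBC cont=1 payload=0x3C=60: acc |= 60<<7 -> acc=7804 shift=14
  byte[9]=0xF0 cont=1 payload=0x70=112: acc |= 112<<14 -> acc=1842812 shift=21
  byte[10]=0x5C cont=0 payload=0x5C=92: acc |= 92<<21 -> acc=194780796 shift=28 [end]
Varint 4: bytes[7:11] = FC BC F0 5C -> value 194780796 (4 byte(s))
  byte[11]=0x85 cont=1 payload=0x05=5: acc |= 5<<0 -> acc=5 shift=7
  byte[12]=0xAC cont=1 payload=0x2C=44: acc |= 44<<7 -> acc=5637 shift=14
  byte[13]=0x47 cont=0 payload=0x47=71: acc |= 71<<14 -> acc=1168901 shift=21 [end]
Varint 5: bytes[11:14] = 85 AC 47 -> value 1168901 (3 byte(s))

Answer: 543275 57 147415 194780796 1168901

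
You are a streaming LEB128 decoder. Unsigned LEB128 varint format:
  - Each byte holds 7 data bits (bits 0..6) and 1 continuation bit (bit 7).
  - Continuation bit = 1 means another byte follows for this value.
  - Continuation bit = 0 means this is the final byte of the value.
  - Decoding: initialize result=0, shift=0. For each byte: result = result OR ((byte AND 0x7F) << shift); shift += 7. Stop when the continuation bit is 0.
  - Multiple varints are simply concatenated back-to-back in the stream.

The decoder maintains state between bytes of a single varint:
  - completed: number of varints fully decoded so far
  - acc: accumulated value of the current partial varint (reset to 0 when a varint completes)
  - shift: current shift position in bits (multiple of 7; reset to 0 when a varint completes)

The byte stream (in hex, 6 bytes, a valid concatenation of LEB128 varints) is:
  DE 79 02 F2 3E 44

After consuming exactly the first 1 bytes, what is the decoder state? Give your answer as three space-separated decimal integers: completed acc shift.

byte[0]=0xDE cont=1 payload=0x5E: acc |= 94<<0 -> completed=0 acc=94 shift=7

Answer: 0 94 7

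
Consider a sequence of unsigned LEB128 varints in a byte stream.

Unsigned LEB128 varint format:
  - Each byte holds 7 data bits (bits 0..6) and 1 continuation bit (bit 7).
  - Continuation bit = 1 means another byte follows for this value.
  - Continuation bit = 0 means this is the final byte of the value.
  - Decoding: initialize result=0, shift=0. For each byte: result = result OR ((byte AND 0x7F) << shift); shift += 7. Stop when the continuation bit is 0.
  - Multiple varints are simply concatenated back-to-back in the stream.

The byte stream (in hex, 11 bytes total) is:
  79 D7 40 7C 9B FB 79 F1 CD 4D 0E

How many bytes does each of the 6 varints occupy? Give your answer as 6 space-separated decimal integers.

  byte[0]=0x79 cont=0 payload=0x79=121: acc |= 121<<0 -> acc=121 shift=7 [end]
Varint 1: bytes[0:1] = 79 -> value 121 (1 byte(s))
  byte[1]=0xD7 cont=1 payload=0x57=87: acc |= 87<<0 -> acc=87 shift=7
  byte[2]=0x40 cont=0 payload=0x40=64: acc |= 64<<7 -> acc=8279 shift=14 [end]
Varint 2: bytes[1:3] = D7 40 -> value 8279 (2 byte(s))
  byte[3]=0x7C cont=0 payload=0x7C=124: acc |= 124<<0 -> acc=124 shift=7 [end]
Varint 3: bytes[3:4] = 7C -> value 124 (1 byte(s))
  byte[4]=0x9B cont=1 payload=0x1B=27: acc |= 27<<0 -> acc=27 shift=7
  byte[5]=0xFB cont=1 payload=0x7B=123: acc |= 123<<7 -> acc=15771 shift=14
  byte[6]=0x79 cont=0 payload=0x79=121: acc |= 121<<14 -> acc=1998235 shift=21 [end]
Varint 4: bytes[4:7] = 9B FB 79 -> value 1998235 (3 byte(s))
  byte[7]=0xF1 cont=1 payload=0x71=113: acc |= 113<<0 -> acc=113 shift=7
  byte[8]=0xCD cont=1 payload=0x4D=77: acc |= 77<<7 -> acc=9969 shift=14
  byte[9]=0x4D cont=0 payload=0x4D=77: acc |= 77<<14 -> acc=1271537 shift=21 [end]
Varint 5: bytes[7:10] = F1 CD 4D -> value 1271537 (3 byte(s))
  byte[10]=0x0E cont=0 payload=0x0E=14: acc |= 14<<0 -> acc=14 shift=7 [end]
Varint 6: bytes[10:11] = 0E -> value 14 (1 byte(s))

Answer: 1 2 1 3 3 1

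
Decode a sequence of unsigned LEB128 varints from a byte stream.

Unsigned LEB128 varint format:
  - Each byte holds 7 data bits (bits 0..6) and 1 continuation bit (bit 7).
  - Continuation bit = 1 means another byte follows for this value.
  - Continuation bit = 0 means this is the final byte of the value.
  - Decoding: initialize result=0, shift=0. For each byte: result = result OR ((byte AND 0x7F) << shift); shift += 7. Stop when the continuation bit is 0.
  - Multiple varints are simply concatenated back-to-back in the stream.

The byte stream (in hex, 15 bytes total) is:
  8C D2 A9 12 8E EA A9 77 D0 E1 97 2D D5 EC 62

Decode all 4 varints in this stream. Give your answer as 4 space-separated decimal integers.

  byte[0]=0x8C cont=1 payload=0x0C=12: acc |= 12<<0 -> acc=12 shift=7
  byte[1]=0xD2 cont=1 payload=0x52=82: acc |= 82<<7 -> acc=10508 shift=14
  byte[2]=0xA9 cont=1 payload=0x29=41: acc |= 41<<14 -> acc=682252 shift=21
  byte[3]=0x12 cont=0 payload=0x12=18: acc |= 18<<21 -> acc=38430988 shift=28 [end]
Varint 1: bytes[0:4] = 8C D2 A9 12 -> value 38430988 (4 byte(s))
  byte[4]=0x8E cont=1 payload=0x0E=14: acc |= 14<<0 -> acc=14 shift=7
  byte[5]=0xEA cont=1 payload=0x6A=106: acc |= 106<<7 -> acc=13582 shift=14
  byte[6]=0xA9 cont=1 payload=0x29=41: acc |= 41<<14 -> acc=685326 shift=21
  byte[7]=0x77 cont=0 payload=0x77=119: acc |= 119<<21 -> acc=250246414 shift=28 [end]
Varint 2: bytes[4:8] = 8E EA A9 77 -> value 250246414 (4 byte(s))
  byte[8]=0xD0 cont=1 payload=0x50=80: acc |= 80<<0 -> acc=80 shift=7
  byte[9]=0xE1 cont=1 payload=0x61=97: acc |= 97<<7 -> acc=12496 shift=14
  byte[10]=0x97 cont=1 payload=0x17=23: acc |= 23<<14 -> acc=389328 shift=21
  byte[11]=0x2D cont=0 payload=0x2D=45: acc |= 45<<21 -> acc=94761168 shift=28 [end]
Varint 3: bytes[8:12] = D0 E1 97 2D -> value 94761168 (4 byte(s))
  byte[12]=0xD5 cont=1 payload=0x55=85: acc |= 85<<0 -> acc=85 shift=7
  byte[13]=0xEC cont=1 payload=0x6C=108: acc |= 108<<7 -> acc=13909 shift=14
  byte[14]=0x62 cont=0 payload=0x62=98: acc |= 98<<14 -> acc=1619541 shift=21 [end]
Varint 4: bytes[12:15] = D5 EC 62 -> value 1619541 (3 byte(s))

Answer: 38430988 250246414 94761168 1619541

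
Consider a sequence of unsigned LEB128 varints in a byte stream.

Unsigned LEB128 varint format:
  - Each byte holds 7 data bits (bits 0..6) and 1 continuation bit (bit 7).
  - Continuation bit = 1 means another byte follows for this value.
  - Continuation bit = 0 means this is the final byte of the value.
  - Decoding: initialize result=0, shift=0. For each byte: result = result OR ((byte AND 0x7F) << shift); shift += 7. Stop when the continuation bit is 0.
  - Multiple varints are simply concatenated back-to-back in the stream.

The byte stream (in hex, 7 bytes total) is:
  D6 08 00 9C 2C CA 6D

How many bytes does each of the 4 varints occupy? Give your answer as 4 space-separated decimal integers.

Answer: 2 1 2 2

Derivation:
  byte[0]=0xD6 cont=1 payload=0x56=86: acc |= 86<<0 -> acc=86 shift=7
  byte[1]=0x08 cont=0 payload=0x08=8: acc |= 8<<7 -> acc=1110 shift=14 [end]
Varint 1: bytes[0:2] = D6 08 -> value 1110 (2 byte(s))
  byte[2]=0x00 cont=0 payload=0x00=0: acc |= 0<<0 -> acc=0 shift=7 [end]
Varint 2: bytes[2:3] = 00 -> value 0 (1 byte(s))
  byte[3]=0x9C cont=1 payload=0x1C=28: acc |= 28<<0 -> acc=28 shift=7
  byte[4]=0x2C cont=0 payload=0x2C=44: acc |= 44<<7 -> acc=5660 shift=14 [end]
Varint 3: bytes[3:5] = 9C 2C -> value 5660 (2 byte(s))
  byte[5]=0xCA cont=1 payload=0x4A=74: acc |= 74<<0 -> acc=74 shift=7
  byte[6]=0x6D cont=0 payload=0x6D=109: acc |= 109<<7 -> acc=14026 shift=14 [end]
Varint 4: bytes[5:7] = CA 6D -> value 14026 (2 byte(s))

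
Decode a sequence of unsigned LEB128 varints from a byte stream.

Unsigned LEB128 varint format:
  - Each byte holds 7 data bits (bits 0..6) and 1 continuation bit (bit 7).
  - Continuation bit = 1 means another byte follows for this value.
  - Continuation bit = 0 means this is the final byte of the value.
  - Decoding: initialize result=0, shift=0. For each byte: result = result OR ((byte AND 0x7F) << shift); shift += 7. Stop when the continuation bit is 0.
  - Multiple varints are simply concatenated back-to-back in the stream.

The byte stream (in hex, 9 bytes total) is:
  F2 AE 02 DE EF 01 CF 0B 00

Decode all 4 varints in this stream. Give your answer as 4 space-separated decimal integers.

  byte[0]=0xF2 cont=1 payload=0x72=114: acc |= 114<<0 -> acc=114 shift=7
  byte[1]=0xAE cont=1 payload=0x2E=46: acc |= 46<<7 -> acc=6002 shift=14
  byte[2]=0x02 cont=0 payload=0x02=2: acc |= 2<<14 -> acc=38770 shift=21 [end]
Varint 1: bytes[0:3] = F2 AE 02 -> value 38770 (3 byte(s))
  byte[3]=0xDE cont=1 payload=0x5E=94: acc |= 94<<0 -> acc=94 shift=7
  byte[4]=0xEF cont=1 payload=0x6F=111: acc |= 111<<7 -> acc=14302 shift=14
  byte[5]=0x01 cont=0 payload=0x01=1: acc |= 1<<14 -> acc=30686 shift=21 [end]
Varint 2: bytes[3:6] = DE EF 01 -> value 30686 (3 byte(s))
  byte[6]=0xCF cont=1 payload=0x4F=79: acc |= 79<<0 -> acc=79 shift=7
  byte[7]=0x0B cont=0 payload=0x0B=11: acc |= 11<<7 -> acc=1487 shift=14 [end]
Varint 3: bytes[6:8] = CF 0B -> value 1487 (2 byte(s))
  byte[8]=0x00 cont=0 payload=0x00=0: acc |= 0<<0 -> acc=0 shift=7 [end]
Varint 4: bytes[8:9] = 00 -> value 0 (1 byte(s))

Answer: 38770 30686 1487 0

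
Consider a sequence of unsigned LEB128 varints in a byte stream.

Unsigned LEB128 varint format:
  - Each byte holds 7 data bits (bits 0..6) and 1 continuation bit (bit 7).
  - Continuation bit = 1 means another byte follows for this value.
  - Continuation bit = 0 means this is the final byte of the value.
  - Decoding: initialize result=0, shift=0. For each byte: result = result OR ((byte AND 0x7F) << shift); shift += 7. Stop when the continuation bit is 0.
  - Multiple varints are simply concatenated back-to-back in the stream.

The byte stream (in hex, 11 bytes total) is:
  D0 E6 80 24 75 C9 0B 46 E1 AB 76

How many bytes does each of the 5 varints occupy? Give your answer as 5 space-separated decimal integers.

Answer: 4 1 2 1 3

Derivation:
  byte[0]=0xD0 cont=1 payload=0x50=80: acc |= 80<<0 -> acc=80 shift=7
  byte[1]=0xE6 cont=1 payload=0x66=102: acc |= 102<<7 -> acc=13136 shift=14
  byte[2]=0x80 cont=1 payload=0x00=0: acc |= 0<<14 -> acc=13136 shift=21
  byte[3]=0x24 cont=0 payload=0x24=36: acc |= 36<<21 -> acc=75510608 shift=28 [end]
Varint 1: bytes[0:4] = D0 E6 80 24 -> value 75510608 (4 byte(s))
  byte[4]=0x75 cont=0 payload=0x75=117: acc |= 117<<0 -> acc=117 shift=7 [end]
Varint 2: bytes[4:5] = 75 -> value 117 (1 byte(s))
  byte[5]=0xC9 cont=1 payload=0x49=73: acc |= 73<<0 -> acc=73 shift=7
  byte[6]=0x0B cont=0 payload=0x0B=11: acc |= 11<<7 -> acc=1481 shift=14 [end]
Varint 3: bytes[5:7] = C9 0B -> value 1481 (2 byte(s))
  byte[7]=0x46 cont=0 payload=0x46=70: acc |= 70<<0 -> acc=70 shift=7 [end]
Varint 4: bytes[7:8] = 46 -> value 70 (1 byte(s))
  byte[8]=0xE1 cont=1 payload=0x61=97: acc |= 97<<0 -> acc=97 shift=7
  byte[9]=0xAB cont=1 payload=0x2B=43: acc |= 43<<7 -> acc=5601 shift=14
  byte[10]=0x76 cont=0 payload=0x76=118: acc |= 118<<14 -> acc=1938913 shift=21 [end]
Varint 5: bytes[8:11] = E1 AB 76 -> value 1938913 (3 byte(s))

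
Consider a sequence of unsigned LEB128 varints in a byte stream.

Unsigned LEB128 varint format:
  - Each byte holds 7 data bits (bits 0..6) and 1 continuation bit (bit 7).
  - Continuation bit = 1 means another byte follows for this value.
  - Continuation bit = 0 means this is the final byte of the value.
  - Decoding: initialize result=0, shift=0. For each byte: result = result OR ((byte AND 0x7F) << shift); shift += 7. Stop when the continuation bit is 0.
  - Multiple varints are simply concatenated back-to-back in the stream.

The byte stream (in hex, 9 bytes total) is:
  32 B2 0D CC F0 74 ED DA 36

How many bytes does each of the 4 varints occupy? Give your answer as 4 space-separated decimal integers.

  byte[0]=0x32 cont=0 payload=0x32=50: acc |= 50<<0 -> acc=50 shift=7 [end]
Varint 1: bytes[0:1] = 32 -> value 50 (1 byte(s))
  byte[1]=0xB2 cont=1 payload=0x32=50: acc |= 50<<0 -> acc=50 shift=7
  byte[2]=0x0D cont=0 payload=0x0D=13: acc |= 13<<7 -> acc=1714 shift=14 [end]
Varint 2: bytes[1:3] = B2 0D -> value 1714 (2 byte(s))
  byte[3]=0xCC cont=1 payload=0x4C=76: acc |= 76<<0 -> acc=76 shift=7
  byte[4]=0xF0 cont=1 payload=0x70=112: acc |= 112<<7 -> acc=14412 shift=14
  byte[5]=0x74 cont=0 payload=0x74=116: acc |= 116<<14 -> acc=1914956 shift=21 [end]
Varint 3: bytes[3:6] = CC F0 74 -> value 1914956 (3 byte(s))
  byte[6]=0xED cont=1 payload=0x6D=109: acc |= 109<<0 -> acc=109 shift=7
  byte[7]=0xDA cont=1 payload=0x5A=90: acc |= 90<<7 -> acc=11629 shift=14
  byte[8]=0x36 cont=0 payload=0x36=54: acc |= 54<<14 -> acc=896365 shift=21 [end]
Varint 4: bytes[6:9] = ED DA 36 -> value 896365 (3 byte(s))

Answer: 1 2 3 3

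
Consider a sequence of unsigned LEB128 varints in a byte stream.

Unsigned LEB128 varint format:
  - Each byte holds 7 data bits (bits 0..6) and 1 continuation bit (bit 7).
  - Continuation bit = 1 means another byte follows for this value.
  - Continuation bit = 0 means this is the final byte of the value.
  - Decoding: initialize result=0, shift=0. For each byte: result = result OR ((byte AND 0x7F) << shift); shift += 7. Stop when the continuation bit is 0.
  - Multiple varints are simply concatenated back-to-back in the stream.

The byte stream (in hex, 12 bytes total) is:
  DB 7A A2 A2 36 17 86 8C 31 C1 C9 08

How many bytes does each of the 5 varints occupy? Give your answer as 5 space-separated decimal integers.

Answer: 2 3 1 3 3

Derivation:
  byte[0]=0xDB cont=1 payload=0x5B=91: acc |= 91<<0 -> acc=91 shift=7
  byte[1]=0x7A cont=0 payload=0x7A=122: acc |= 122<<7 -> acc=15707 shift=14 [end]
Varint 1: bytes[0:2] = DB 7A -> value 15707 (2 byte(s))
  byte[2]=0xA2 cont=1 payload=0x22=34: acc |= 34<<0 -> acc=34 shift=7
  byte[3]=0xA2 cont=1 payload=0x22=34: acc |= 34<<7 -> acc=4386 shift=14
  byte[4]=0x36 cont=0 payload=0x36=54: acc |= 54<<14 -> acc=889122 shift=21 [end]
Varint 2: bytes[2:5] = A2 A2 36 -> value 889122 (3 byte(s))
  byte[5]=0x17 cont=0 payload=0x17=23: acc |= 23<<0 -> acc=23 shift=7 [end]
Varint 3: bytes[5:6] = 17 -> value 23 (1 byte(s))
  byte[6]=0x86 cont=1 payload=0x06=6: acc |= 6<<0 -> acc=6 shift=7
  byte[7]=0x8C cont=1 payload=0x0C=12: acc |= 12<<7 -> acc=1542 shift=14
  byte[8]=0x31 cont=0 payload=0x31=49: acc |= 49<<14 -> acc=804358 shift=21 [end]
Varint 4: bytes[6:9] = 86 8C 31 -> value 804358 (3 byte(s))
  byte[9]=0xC1 cont=1 payload=0x41=65: acc |= 65<<0 -> acc=65 shift=7
  byte[10]=0xC9 cont=1 payload=0x49=73: acc |= 73<<7 -> acc=9409 shift=14
  byte[11]=0x08 cont=0 payload=0x08=8: acc |= 8<<14 -> acc=140481 shift=21 [end]
Varint 5: bytes[9:12] = C1 C9 08 -> value 140481 (3 byte(s))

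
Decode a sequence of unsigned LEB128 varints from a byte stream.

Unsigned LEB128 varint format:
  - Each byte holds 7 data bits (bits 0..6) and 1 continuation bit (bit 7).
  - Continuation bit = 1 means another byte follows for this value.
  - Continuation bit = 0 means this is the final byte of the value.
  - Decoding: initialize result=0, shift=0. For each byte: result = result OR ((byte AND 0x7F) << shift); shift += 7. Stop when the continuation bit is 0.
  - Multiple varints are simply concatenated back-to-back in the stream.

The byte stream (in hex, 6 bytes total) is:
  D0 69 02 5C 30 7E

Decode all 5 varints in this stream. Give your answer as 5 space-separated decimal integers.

Answer: 13520 2 92 48 126

Derivation:
  byte[0]=0xD0 cont=1 payload=0x50=80: acc |= 80<<0 -> acc=80 shift=7
  byte[1]=0x69 cont=0 payload=0x69=105: acc |= 105<<7 -> acc=13520 shift=14 [end]
Varint 1: bytes[0:2] = D0 69 -> value 13520 (2 byte(s))
  byte[2]=0x02 cont=0 payload=0x02=2: acc |= 2<<0 -> acc=2 shift=7 [end]
Varint 2: bytes[2:3] = 02 -> value 2 (1 byte(s))
  byte[3]=0x5C cont=0 payload=0x5C=92: acc |= 92<<0 -> acc=92 shift=7 [end]
Varint 3: bytes[3:4] = 5C -> value 92 (1 byte(s))
  byte[4]=0x30 cont=0 payload=0x30=48: acc |= 48<<0 -> acc=48 shift=7 [end]
Varint 4: bytes[4:5] = 30 -> value 48 (1 byte(s))
  byte[5]=0x7E cont=0 payload=0x7E=126: acc |= 126<<0 -> acc=126 shift=7 [end]
Varint 5: bytes[5:6] = 7E -> value 126 (1 byte(s))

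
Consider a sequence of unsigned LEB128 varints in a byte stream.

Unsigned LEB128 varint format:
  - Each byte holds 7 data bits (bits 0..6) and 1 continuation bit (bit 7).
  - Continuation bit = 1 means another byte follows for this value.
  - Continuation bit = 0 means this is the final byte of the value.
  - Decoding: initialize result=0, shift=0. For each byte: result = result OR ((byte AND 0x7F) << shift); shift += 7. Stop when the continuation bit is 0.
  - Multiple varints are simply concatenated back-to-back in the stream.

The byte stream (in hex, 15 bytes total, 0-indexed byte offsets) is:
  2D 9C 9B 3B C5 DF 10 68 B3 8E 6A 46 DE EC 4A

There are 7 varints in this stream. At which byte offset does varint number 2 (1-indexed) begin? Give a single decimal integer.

  byte[0]=0x2D cont=0 payload=0x2D=45: acc |= 45<<0 -> acc=45 shift=7 [end]
Varint 1: bytes[0:1] = 2D -> value 45 (1 byte(s))
  byte[1]=0x9C cont=1 payload=0x1C=28: acc |= 28<<0 -> acc=28 shift=7
  byte[2]=0x9B cont=1 payload=0x1B=27: acc |= 27<<7 -> acc=3484 shift=14
  byte[3]=0x3B cont=0 payload=0x3B=59: acc |= 59<<14 -> acc=970140 shift=21 [end]
Varint 2: bytes[1:4] = 9C 9B 3B -> value 970140 (3 byte(s))
  byte[4]=0xC5 cont=1 payload=0x45=69: acc |= 69<<0 -> acc=69 shift=7
  byte[5]=0xDF cont=1 payload=0x5F=95: acc |= 95<<7 -> acc=12229 shift=14
  byte[6]=0x10 cont=0 payload=0x10=16: acc |= 16<<14 -> acc=274373 shift=21 [end]
Varint 3: bytes[4:7] = C5 DF 10 -> value 274373 (3 byte(s))
  byte[7]=0x68 cont=0 payload=0x68=104: acc |= 104<<0 -> acc=104 shift=7 [end]
Varint 4: bytes[7:8] = 68 -> value 104 (1 byte(s))
  byte[8]=0xB3 cont=1 payload=0x33=51: acc |= 51<<0 -> acc=51 shift=7
  byte[9]=0x8E cont=1 payload=0x0E=14: acc |= 14<<7 -> acc=1843 shift=14
  byte[10]=0x6A cont=0 payload=0x6A=106: acc |= 106<<14 -> acc=1738547 shift=21 [end]
Varint 5: bytes[8:11] = B3 8E 6A -> value 1738547 (3 byte(s))
  byte[11]=0x46 cont=0 payload=0x46=70: acc |= 70<<0 -> acc=70 shift=7 [end]
Varint 6: bytes[11:12] = 46 -> value 70 (1 byte(s))
  byte[12]=0xDE cont=1 payload=0x5E=94: acc |= 94<<0 -> acc=94 shift=7
  byte[13]=0xEC cont=1 payload=0x6C=108: acc |= 108<<7 -> acc=13918 shift=14
  byte[14]=0x4A cont=0 payload=0x4A=74: acc |= 74<<14 -> acc=1226334 shift=21 [end]
Varint 7: bytes[12:15] = DE EC 4A -> value 1226334 (3 byte(s))

Answer: 1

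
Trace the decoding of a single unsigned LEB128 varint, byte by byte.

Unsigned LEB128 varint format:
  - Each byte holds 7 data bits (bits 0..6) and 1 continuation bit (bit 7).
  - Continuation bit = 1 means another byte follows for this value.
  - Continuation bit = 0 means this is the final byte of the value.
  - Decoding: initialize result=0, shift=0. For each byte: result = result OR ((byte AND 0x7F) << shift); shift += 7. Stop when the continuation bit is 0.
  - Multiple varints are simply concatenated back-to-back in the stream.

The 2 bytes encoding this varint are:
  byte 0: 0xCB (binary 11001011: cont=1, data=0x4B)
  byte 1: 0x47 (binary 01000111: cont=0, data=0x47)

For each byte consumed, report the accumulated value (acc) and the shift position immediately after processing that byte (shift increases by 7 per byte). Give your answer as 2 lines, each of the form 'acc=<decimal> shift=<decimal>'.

Answer: acc=75 shift=7
acc=9163 shift=14

Derivation:
byte 0=0xCB: payload=0x4B=75, contrib = 75<<0 = 75; acc -> 75, shift -> 7
byte 1=0x47: payload=0x47=71, contrib = 71<<7 = 9088; acc -> 9163, shift -> 14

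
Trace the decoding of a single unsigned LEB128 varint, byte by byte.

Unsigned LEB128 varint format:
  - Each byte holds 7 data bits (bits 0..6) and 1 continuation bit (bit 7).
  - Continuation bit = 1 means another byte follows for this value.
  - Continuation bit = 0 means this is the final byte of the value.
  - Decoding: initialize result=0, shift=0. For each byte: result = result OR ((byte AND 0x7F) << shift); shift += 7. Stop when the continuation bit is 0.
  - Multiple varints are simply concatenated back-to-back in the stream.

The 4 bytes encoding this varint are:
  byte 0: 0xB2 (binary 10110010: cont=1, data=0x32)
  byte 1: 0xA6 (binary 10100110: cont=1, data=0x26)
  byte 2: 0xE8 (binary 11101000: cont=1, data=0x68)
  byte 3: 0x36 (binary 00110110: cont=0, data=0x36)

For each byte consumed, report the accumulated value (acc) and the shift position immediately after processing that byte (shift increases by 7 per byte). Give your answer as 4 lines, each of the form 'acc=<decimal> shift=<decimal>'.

Answer: acc=50 shift=7
acc=4914 shift=14
acc=1708850 shift=21
acc=114955058 shift=28

Derivation:
byte 0=0xB2: payload=0x32=50, contrib = 50<<0 = 50; acc -> 50, shift -> 7
byte 1=0xA6: payload=0x26=38, contrib = 38<<7 = 4864; acc -> 4914, shift -> 14
byte 2=0xE8: payload=0x68=104, contrib = 104<<14 = 1703936; acc -> 1708850, shift -> 21
byte 3=0x36: payload=0x36=54, contrib = 54<<21 = 113246208; acc -> 114955058, shift -> 28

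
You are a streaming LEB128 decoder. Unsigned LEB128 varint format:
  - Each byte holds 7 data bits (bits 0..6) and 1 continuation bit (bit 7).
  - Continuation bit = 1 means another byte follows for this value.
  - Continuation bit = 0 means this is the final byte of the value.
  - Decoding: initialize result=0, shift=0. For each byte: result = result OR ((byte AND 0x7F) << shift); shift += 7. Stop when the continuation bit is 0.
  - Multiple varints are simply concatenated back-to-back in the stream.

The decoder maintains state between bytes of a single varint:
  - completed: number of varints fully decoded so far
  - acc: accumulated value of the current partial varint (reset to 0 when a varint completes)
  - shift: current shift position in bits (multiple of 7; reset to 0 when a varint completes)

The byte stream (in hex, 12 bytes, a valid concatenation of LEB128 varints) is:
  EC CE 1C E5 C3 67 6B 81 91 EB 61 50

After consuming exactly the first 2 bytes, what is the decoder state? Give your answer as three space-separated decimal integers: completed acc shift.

byte[0]=0xEC cont=1 payload=0x6C: acc |= 108<<0 -> completed=0 acc=108 shift=7
byte[1]=0xCE cont=1 payload=0x4E: acc |= 78<<7 -> completed=0 acc=10092 shift=14

Answer: 0 10092 14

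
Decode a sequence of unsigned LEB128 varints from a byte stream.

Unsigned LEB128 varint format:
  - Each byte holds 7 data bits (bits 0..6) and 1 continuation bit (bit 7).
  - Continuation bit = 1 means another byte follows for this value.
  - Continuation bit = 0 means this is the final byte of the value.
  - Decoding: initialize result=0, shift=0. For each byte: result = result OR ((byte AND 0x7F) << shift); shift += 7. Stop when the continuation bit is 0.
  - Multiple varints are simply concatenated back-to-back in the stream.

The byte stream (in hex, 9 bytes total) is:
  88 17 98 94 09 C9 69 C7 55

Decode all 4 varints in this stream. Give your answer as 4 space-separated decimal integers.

Answer: 2952 150040 13513 10951

Derivation:
  byte[0]=0x88 cont=1 payload=0x08=8: acc |= 8<<0 -> acc=8 shift=7
  byte[1]=0x17 cont=0 payload=0x17=23: acc |= 23<<7 -> acc=2952 shift=14 [end]
Varint 1: bytes[0:2] = 88 17 -> value 2952 (2 byte(s))
  byte[2]=0x98 cont=1 payload=0x18=24: acc |= 24<<0 -> acc=24 shift=7
  byte[3]=0x94 cont=1 payload=0x14=20: acc |= 20<<7 -> acc=2584 shift=14
  byte[4]=0x09 cont=0 payload=0x09=9: acc |= 9<<14 -> acc=150040 shift=21 [end]
Varint 2: bytes[2:5] = 98 94 09 -> value 150040 (3 byte(s))
  byte[5]=0xC9 cont=1 payload=0x49=73: acc |= 73<<0 -> acc=73 shift=7
  byte[6]=0x69 cont=0 payload=0x69=105: acc |= 105<<7 -> acc=13513 shift=14 [end]
Varint 3: bytes[5:7] = C9 69 -> value 13513 (2 byte(s))
  byte[7]=0xC7 cont=1 payload=0x47=71: acc |= 71<<0 -> acc=71 shift=7
  byte[8]=0x55 cont=0 payload=0x55=85: acc |= 85<<7 -> acc=10951 shift=14 [end]
Varint 4: bytes[7:9] = C7 55 -> value 10951 (2 byte(s))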